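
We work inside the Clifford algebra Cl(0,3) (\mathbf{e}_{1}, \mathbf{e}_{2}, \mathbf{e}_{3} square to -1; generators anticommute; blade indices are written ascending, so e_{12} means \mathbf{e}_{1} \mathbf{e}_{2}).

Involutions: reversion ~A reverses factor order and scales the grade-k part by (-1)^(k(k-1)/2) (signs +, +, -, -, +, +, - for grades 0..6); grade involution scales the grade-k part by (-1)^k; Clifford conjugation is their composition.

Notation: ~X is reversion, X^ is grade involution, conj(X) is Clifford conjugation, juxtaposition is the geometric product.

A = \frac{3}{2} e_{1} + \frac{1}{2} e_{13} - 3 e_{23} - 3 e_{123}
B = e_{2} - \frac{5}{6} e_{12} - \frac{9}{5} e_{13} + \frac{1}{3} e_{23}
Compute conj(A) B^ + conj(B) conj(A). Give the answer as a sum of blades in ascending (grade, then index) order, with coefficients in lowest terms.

first term: -\frac{19}{10} + e_{1} + \frac{83}{20} e_{2} - \frac{41}{5} e_{3} + \frac{101}{15} e_{12} + \frac{1}{2} e_{13} - \frac{5}{12} e_{23} - e_{123}
second term: \frac{19}{10} - e_{1} - \frac{133}{20} e_{2} + \frac{14}{5} e_{3} + \frac{56}{15} e_{12} + \frac{1}{2} e_{13} - \frac{5}{12} e_{23}
Answer: -\frac{5}{2} e_{2} - \frac{27}{5} e_{3} + \frac{157}{15} e_{12} + e_{13} - \frac{5}{6} e_{23} - e_{123}


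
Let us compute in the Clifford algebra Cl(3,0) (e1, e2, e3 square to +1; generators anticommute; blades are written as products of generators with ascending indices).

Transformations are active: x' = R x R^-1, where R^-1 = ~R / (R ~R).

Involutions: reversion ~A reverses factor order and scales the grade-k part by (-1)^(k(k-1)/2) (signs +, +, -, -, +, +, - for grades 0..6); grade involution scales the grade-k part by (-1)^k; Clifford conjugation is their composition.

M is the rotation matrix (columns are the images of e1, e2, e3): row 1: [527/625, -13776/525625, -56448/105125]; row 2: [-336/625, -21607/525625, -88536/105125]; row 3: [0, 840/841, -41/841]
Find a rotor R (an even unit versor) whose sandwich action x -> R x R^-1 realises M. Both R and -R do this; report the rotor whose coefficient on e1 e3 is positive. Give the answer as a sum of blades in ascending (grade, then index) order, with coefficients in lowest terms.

Method: write R = a + b12*e1 e2 + b13*e1 e3 + b23*e2 e3 with a^2 + b12^2 + b13^2 + b23^2 = 1 (so R^-1 = ~R). Expanding the columns R e_j ~R gives tr M = 4a^2 - 1 and, from the antisymmetric part, M21 - M12 = -4a*b12, M13 - M31 = 4a*b13, M32 - M23 = -4a*b23.
Here tr M = 15839/21025, so a^2 = (1 + tr M)/4 = 9216/21025 and a = ±96/145. Taking a = 96/145: M21 - M12 = -10752/21025, M13 - M31 = -56448/105125, M32 - M23 = 193536/105125, giving b12 = 28/145, b13 = -147/725, b23 = -504/725, i.e. R = 96/145 + 28/145*e1 e2 - 147/725*e1 e3 - 504/725*e2 e3.
Its e1 e3 coefficient is negative, so report the other preimage -R.
Answer: -96/145 - 28/145*e1 e2 + 147/725*e1 e3 + 504/725*e2 e3. Uniqueness: Spin(3) -> SO(3) maps R and -R to the same rotation of trace 15839/21025; fixing the sign of the e1 e3 coefficient removes the ambiguity.


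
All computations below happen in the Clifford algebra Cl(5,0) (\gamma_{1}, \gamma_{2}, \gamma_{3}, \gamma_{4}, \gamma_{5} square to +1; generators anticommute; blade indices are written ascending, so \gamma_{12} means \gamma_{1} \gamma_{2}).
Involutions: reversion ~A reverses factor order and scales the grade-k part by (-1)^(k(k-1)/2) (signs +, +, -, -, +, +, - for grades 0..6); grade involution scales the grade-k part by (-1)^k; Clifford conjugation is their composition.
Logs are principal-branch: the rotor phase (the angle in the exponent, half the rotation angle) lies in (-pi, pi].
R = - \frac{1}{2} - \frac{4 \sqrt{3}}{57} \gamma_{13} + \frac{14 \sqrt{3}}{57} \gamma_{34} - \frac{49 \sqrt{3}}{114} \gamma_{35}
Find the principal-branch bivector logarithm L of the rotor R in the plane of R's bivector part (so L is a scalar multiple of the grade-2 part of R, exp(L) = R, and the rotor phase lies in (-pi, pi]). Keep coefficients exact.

The scalar part of R is - \frac{1}{2}, and that scalar determines the rotor phase on the principal branch; recovering the unit plane as bivector-part over sine of the phase gives L = phase * plane.
Concretely: cos(phase) = - \frac{1}{2} gives phase = ±\frac{2 \pi}{3}, and since phase/sin(phase) is even the sign is immaterial: L = (phase/sin(phase)) * <R>_2 = (\frac{4 \sqrt{3} \pi}{9}) * <R>_2.
Answer: - \frac{16 \pi}{171} \gamma_{13} + \frac{56 \pi}{171} \gamma_{34} - \frac{98 \pi}{171} \gamma_{35}


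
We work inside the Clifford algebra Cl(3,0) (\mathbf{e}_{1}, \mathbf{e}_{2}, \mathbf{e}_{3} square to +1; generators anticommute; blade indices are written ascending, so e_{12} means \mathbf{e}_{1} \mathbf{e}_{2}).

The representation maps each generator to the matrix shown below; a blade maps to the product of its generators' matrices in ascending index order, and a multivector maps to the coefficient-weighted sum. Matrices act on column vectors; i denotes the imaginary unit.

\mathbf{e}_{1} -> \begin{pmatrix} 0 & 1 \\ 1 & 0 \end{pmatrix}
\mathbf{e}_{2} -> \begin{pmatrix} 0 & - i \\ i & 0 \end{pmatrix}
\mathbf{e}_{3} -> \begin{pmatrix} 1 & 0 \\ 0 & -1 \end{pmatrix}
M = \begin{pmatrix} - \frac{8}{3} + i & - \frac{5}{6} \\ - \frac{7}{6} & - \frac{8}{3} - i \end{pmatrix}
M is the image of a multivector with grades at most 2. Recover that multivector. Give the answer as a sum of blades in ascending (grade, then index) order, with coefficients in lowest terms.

Method: 1, rho(e_{1}), rho(e_{2}), rho(e_{3}) form a trace-orthogonal basis of the 2x2 complex matrices (tr(X Y) = 2 if X = Y, else 0), so M = m0*1 + m1*rho(e_{1}) + m2*rho(e_{2}) + m3*rho(e_{3}) with m0 = tr(M)/2 = - \frac{8}{3}, m1 = tr(M rho(e_{1}))/2 = -1, m2 = tr(M rho(e_{2}))/2 = \frac{i}{6}, m3 = tr(M rho(e_{3}))/2 = i.
Multiplying table entries, the bivector images are rho(e_{12}) = i*rho(e_{3}), rho(e_{13}) = -i*rho(e_{2}), rho(e_{23}) = i*rho(e_{1}); with real blade coefficients the real parts of m0..m3 are the coefficients of 1, e_{1}, e_{2}, e_{3} and the imaginary parts give the bivectors (e_{23}: Im m1, e_{13}: -Im m2, e_{12}: Im m3).
Answer: -\frac{8}{3} - e_{1} + e_{12} - \frac{1}{6} e_{13}


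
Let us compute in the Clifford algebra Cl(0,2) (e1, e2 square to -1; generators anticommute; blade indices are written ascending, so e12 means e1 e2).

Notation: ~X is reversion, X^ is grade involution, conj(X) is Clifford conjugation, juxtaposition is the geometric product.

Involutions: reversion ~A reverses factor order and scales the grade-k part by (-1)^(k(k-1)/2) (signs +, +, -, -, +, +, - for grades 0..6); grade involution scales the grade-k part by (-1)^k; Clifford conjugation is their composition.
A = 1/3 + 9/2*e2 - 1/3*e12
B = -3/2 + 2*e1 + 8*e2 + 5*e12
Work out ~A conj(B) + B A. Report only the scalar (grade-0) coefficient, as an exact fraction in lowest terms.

first term: 223/6 - 41/2*e1 - 121/12*e2 + 41/6*e12
second term: -209/6 - 49/2*e1 - 41/12*e2 + 67/6*e12
Answer: 7/3


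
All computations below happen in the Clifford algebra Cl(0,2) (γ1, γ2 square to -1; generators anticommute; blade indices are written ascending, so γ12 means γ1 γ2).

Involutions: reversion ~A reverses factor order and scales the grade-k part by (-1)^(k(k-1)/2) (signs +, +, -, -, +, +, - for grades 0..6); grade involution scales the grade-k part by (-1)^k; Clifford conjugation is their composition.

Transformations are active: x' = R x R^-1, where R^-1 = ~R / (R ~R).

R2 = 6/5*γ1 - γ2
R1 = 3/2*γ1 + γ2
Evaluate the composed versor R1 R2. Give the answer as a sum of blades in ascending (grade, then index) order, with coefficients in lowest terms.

Distribute over the terms of R1 (each basis-blade product reordered to ascending indices, repeated generators contracted through their squares):
(3/2*γ1) R2 = -9/5 - 3/2*γ12
(γ2) R2 = 1 - 6/5*γ12
Summing the partial products and collecting blades:
Answer: -4/5 - 27/10*γ12


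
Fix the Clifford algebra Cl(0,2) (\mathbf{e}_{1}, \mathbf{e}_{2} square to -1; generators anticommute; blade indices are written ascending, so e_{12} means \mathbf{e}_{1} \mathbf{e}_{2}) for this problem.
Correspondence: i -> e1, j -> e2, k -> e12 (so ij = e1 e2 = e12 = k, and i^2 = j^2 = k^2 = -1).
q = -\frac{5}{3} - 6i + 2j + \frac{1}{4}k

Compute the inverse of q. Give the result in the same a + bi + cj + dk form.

In blades: q = -\frac{5}{3} - 6 e_{1} + 2 e_{2} + \frac{1}{4} e_{12}.
With qbar = -\frac{5}{3} + 6 e_{1} - 2 e_{2} - \frac{1}{4} e_{12} (scalar fixed, mapped units negated), q qbar = \frac{6169}{144} (the sum of squared coefficients), so q^-1 = qbar / (\frac{6169}{144}) = -\frac{240}{6169} + \frac{864}{6169} e_{1} - \frac{288}{6169} e_{2} - \frac{36}{6169} e_{12}; translating back:
Answer: -\frac{240}{6169} + \frac{864}{6169}i - \frac{288}{6169}j - \frac{36}{6169}k


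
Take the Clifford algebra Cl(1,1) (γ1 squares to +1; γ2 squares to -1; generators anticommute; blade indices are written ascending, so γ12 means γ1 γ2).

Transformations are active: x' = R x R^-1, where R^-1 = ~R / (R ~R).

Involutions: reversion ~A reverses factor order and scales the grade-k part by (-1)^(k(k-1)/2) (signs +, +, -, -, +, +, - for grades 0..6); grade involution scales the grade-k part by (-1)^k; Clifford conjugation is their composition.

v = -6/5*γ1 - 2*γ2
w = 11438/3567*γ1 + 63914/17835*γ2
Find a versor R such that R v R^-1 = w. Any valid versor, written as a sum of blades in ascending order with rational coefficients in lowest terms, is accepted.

Sketch: the shared square -64/25 makes R = v + w = 35788/17835*γ1 + 28244/17835*γ2 the natural versor; its sandwich fixes that direction, negates (v - w)/2, and sends v to w.
Answer: 35788/17835*γ1 + 28244/17835*γ2


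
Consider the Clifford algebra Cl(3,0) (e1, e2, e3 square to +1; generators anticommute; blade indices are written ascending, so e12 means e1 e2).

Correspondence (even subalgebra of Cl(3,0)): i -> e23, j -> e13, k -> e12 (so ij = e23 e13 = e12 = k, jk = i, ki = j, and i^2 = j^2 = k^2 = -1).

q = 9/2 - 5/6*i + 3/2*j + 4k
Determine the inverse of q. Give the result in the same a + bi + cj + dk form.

In blades: q = 9/2 + 4*e12 + 3/2*e13 - 5/6*e23.
With qbar = 9/2 - 4*e12 - 3/2*e13 + 5/6*e23 (scalar fixed, mapped units negated), q qbar = 1411/36 (the sum of squared coefficients), so q^-1 = qbar / (1411/36) = 162/1411 - 144/1411*e12 - 54/1411*e13 + 30/1411*e23; translating back:
Answer: 162/1411 + 30/1411*i - 54/1411*j - 144/1411*k


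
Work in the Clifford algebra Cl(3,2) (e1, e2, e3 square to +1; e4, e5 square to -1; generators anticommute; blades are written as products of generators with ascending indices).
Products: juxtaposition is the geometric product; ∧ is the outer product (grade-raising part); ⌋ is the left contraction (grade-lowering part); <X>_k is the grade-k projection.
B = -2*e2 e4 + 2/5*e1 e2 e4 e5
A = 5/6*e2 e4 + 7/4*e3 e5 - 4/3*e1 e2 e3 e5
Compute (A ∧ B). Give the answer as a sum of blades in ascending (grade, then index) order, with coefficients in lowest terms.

step 1: 7/2*e2 e3 e4 e5
Answer: 7/2*e2 e3 e4 e5


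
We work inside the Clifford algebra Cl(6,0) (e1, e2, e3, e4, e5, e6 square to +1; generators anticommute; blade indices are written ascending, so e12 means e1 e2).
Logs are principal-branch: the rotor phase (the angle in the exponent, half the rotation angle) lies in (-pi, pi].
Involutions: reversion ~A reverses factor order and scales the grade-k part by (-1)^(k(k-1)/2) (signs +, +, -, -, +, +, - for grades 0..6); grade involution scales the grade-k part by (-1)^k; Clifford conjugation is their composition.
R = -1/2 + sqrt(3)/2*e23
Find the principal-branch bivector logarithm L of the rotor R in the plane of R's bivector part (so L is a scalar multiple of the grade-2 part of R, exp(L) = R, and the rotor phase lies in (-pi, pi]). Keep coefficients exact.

The scalar part of R is -1/2, which pins the rotor phase on the principal branch; dividing the bivector part by the sine of that phase recovers the unit plane, and L is the phase times that plane.
Concretely: cos(phase) = -1/2 gives phase = ±2*pi/3, and since phase/sin(phase) is even the sign is immaterial: L = (phase/sin(phase)) * <R>_2 = (4*sqrt(3)*pi/9) * <R>_2.
Answer: 2*pi/3*e23


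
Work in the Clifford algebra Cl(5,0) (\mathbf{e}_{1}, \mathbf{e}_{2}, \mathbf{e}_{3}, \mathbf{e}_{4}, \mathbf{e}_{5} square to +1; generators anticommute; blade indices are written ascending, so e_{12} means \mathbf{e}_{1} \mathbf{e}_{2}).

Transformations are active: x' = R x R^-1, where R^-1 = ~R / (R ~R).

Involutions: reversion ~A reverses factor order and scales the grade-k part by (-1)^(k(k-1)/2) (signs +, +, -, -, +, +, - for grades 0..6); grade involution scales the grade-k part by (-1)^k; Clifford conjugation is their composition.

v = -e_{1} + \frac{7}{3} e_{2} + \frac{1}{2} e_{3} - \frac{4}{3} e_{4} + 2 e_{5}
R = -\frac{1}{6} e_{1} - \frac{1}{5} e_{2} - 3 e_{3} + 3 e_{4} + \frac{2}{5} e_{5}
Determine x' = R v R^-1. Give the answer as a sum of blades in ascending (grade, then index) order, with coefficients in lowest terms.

~R = -\frac{1}{6} e_{1} - \frac{1}{5} e_{2} - 3 e_{3} + 3 e_{4} + \frac{2}{5} e_{5}, and R ~R = \frac{3281}{180}, so R^-1 = ~R / (\frac{3281}{180}).
R v = -5 - \frac{53}{90} e_{12} - \frac{37}{12} e_{13} + \frac{29}{9} e_{14} + \frac{1}{15} e_{15} + \frac{69}{10} e_{23} - \frac{101}{15} e_{24} - \frac{4}{3} e_{25} + \frac{5}{2} e_{34} - \frac{31}{5} e_{35} + \frac{98}{15} e_{45}
Answer: \frac{3581}{3281} e_{1} - \frac{21887}{9843} e_{2} + \frac{7519}{6562} e_{3} - \frac{3076}{9843} e_{4} - \frac{7282}{3281} e_{5}


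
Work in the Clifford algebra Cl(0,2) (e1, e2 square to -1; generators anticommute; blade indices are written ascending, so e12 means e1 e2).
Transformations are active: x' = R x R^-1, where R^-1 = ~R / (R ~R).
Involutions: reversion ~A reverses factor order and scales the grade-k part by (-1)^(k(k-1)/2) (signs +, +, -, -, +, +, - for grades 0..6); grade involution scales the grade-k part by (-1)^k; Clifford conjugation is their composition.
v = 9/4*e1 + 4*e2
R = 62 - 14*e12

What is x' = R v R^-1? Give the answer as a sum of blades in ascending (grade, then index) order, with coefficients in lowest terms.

~R = 62 + 14*e12, and R ~R = 4040, so R^-1 = ~R / (4040).
R v = 391/2*e1 + 433/2*e2
Answer: 1894/505*e1 + 5343/2020*e2


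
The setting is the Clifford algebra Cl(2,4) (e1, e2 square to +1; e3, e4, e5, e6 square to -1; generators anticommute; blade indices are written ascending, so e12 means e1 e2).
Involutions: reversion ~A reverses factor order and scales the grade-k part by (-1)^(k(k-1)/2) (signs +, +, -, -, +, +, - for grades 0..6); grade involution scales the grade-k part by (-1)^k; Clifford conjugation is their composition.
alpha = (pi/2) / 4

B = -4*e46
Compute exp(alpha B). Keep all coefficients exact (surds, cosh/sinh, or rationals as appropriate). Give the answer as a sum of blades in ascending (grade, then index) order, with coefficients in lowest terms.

B^2 = (-4)^2*(e46)^2 = 16*(-1) = -16 (a basis 2-blade squares to minus the product of its generators' squares).
B^2 = -16 — the series telescopes trigonometrically here: l = 4, alpha*l = pi/2, so exp(alpha B) = cos(pi/2) + (sin(pi/2)/4)*B = 0 + (1/4)*B.
Answer: -e46


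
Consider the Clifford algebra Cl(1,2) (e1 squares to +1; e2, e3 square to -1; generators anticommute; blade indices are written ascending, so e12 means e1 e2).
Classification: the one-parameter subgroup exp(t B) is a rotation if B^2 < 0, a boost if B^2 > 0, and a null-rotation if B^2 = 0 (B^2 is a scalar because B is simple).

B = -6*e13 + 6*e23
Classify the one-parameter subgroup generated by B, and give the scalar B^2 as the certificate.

B^2 term by term: the squares give (-6)^2*(e13)^2 + (6)^2*(e23)^2 = 36*(+1) + 36*(-1) = 0 (each basis 2-blade squares to minus the product of its generators' squares); cross terms between blades sharing an index anticommute and cancel. So B^2 = 0.
Answer: null-rotation, certificate B^2 = 0. Check the certificate: B^2 = 0, and that sign is decisive whatever form B takes.


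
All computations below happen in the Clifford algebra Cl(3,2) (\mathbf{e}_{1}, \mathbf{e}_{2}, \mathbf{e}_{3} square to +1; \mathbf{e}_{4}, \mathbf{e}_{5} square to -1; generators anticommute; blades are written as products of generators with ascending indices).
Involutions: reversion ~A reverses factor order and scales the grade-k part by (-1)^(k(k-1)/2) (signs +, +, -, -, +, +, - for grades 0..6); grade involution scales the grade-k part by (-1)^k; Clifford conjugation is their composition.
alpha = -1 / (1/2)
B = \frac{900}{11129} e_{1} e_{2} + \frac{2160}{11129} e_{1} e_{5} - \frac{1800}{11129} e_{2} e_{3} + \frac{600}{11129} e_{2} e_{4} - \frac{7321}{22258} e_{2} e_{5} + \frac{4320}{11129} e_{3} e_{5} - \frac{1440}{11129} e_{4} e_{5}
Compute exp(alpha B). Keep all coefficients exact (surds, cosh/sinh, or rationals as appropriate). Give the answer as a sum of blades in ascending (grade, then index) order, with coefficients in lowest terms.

B^2 term by term: the squares give (\frac{900}{11129})^2*(e_{1} e_{2})^2 + (\frac{2160}{11129})^2*(e_{1} e_{5})^2 + (-\frac{1800}{11129})^2*(e_{2} e_{3})^2 + (\frac{600}{11129})^2*(e_{2} e_{4})^2 + (-\frac{7321}{22258})^2*(e_{2} e_{5})^2 + (\frac{4320}{11129})^2*(e_{3} e_{5})^2 + (-\frac{1440}{11129})^2*(e_{4} e_{5})^2 = \frac{810000}{123854641}*(-1) + \frac{4665600}{123854641}*(+1) + \frac{3240000}{123854641}*(-1) + \frac{360000}{123854641}*(+1) + \frac{53597041}{495418564}*(+1) + \frac{18662400}{123854641}*(+1) + \frac{2073600}{123854641}*(-1) = \frac{1}{4} (each basis 2-blade squares to minus the product of its generators' squares); cross terms between blades sharing an index anticommute and cancel; the commuting (index-disjoint) pairs give grade-4 terms 2*c*c'*(blade product), which cancel blade by blade — e_{1} e_{2} e_{3} e_{5}: \frac{7776000}{123854641} - \frac{7776000}{123854641} = 0; e_{1} e_{2} e_{4} e_{5}: -\frac{2592000}{123854641} + \frac{2592000}{123854641} = 0; e_{2} e_{3} e_{4} e_{5}: \frac{5184000}{123854641} - \frac{5184000}{123854641} = 0 — confirming B is simple. So B^2 = \frac{1}{4}.
B^2 = \frac{1}{4} — the series telescopes hyperbolically here: l = \frac{1}{2}, alpha*l = -1, so exp(alpha B) = cosh(-1) + (sinh(-1)/(\frac{1}{2}))*B = \cosh{\left(1 \right)} + (- 2 \sinh{\left(1 \right)})*B.
Answer: \cosh{\left(1 \right)} - \frac{1800 \sinh{\left(1 \right)}}{11129} e_{1} e_{2} - \frac{4320 \sinh{\left(1 \right)}}{11129} e_{1} e_{5} + \frac{3600 \sinh{\left(1 \right)}}{11129} e_{2} e_{3} - \frac{1200 \sinh{\left(1 \right)}}{11129} e_{2} e_{4} + \frac{7321 \sinh{\left(1 \right)}}{11129} e_{2} e_{5} - \frac{8640 \sinh{\left(1 \right)}}{11129} e_{3} e_{5} + \frac{2880 \sinh{\left(1 \right)}}{11129} e_{4} e_{5}


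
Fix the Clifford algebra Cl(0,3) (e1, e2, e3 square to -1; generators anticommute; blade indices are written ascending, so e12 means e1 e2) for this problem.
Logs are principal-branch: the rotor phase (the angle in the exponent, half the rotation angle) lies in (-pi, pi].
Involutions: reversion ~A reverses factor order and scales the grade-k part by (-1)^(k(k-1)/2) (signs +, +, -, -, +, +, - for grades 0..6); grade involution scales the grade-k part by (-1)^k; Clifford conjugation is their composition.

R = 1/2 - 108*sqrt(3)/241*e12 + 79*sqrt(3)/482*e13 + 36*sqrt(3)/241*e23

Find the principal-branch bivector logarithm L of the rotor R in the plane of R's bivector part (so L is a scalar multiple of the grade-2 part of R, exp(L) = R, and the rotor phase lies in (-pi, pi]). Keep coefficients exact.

The scalar part of R is 1/2, which pins the rotor phase on the principal branch; dividing the bivector part by the sine of that phase recovers the unit plane, and L is the phase times that plane.
Concretely: cos(phase) = 1/2 gives phase = ±pi/3, and since phase/sin(phase) is even the sign is immaterial: L = (phase/sin(phase)) * <R>_2 = (2*sqrt(3)*pi/9) * <R>_2.
Answer: -72*pi/241*e12 + 79*pi/723*e13 + 24*pi/241*e23


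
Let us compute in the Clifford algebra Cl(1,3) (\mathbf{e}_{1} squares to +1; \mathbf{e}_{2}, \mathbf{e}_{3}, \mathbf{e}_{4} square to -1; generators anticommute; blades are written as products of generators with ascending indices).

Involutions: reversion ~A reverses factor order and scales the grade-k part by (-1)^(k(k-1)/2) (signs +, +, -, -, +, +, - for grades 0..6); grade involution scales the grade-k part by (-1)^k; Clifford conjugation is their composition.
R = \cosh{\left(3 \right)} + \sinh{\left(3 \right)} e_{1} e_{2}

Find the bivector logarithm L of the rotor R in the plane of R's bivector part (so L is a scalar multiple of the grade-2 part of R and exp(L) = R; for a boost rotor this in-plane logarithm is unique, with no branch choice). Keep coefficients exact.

The scalar part of R is \cosh{\left(3 \right)}, which fixes the rapidity magnitude through cosh (cosh is even, so it cannot fix the sign — the bivector part carries that); dividing the bivector part by sinh of the rapidity gives the plane, and L = rapidity * plane, where the joint sign ambiguity of (rapidity, plane) cancels in the product.
Concretely: cosh(rapidity) = \cosh{\left(3 \right)} gives rapidity = ±3, and since rapidity/sinh(rapidity) is even the sign is immaterial: L = (rapidity/sinh(rapidity)) * <R>_2 = (\frac{3}{\sinh{\left(3 \right)}}) * <R>_2.
Answer: 3 e_{1} e_{2}


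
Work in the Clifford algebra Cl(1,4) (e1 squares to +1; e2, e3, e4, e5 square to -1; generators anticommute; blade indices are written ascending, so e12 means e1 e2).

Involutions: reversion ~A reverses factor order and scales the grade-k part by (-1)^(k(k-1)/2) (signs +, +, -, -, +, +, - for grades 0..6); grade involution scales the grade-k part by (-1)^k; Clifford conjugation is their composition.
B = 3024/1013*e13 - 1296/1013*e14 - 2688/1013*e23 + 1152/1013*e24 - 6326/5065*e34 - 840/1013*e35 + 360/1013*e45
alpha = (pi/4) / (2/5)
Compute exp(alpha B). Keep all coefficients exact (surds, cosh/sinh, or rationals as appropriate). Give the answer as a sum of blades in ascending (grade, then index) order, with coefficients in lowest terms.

B^2 term by term: the squares give (3024/1013)^2*(e13)^2 + (-1296/1013)^2*(e14)^2 + (-2688/1013)^2*(e23)^2 + (1152/1013)^2*(e24)^2 + (-6326/5065)^2*(e34)^2 + (-840/1013)^2*(e35)^2 + (360/1013)^2*(e45)^2 = 9144576/1026169*(+1) + 1679616/1026169*(+1) + 7225344/1026169*(-1) + 1327104/1026169*(-1) + 40018276/25654225*(-1) + 705600/1026169*(-1) + 129600/1026169*(-1) = -4/25 (each basis 2-blade squares to minus the product of its generators' squares); cross terms between blades sharing an index anticommute and cancel; the commuting (index-disjoint) pairs give grade-4 terms 2*c*c'*(blade product), which cancel blade by blade — e1234: -6967296/1026169 + 6967296/1026169 = 0; e1345: 2177280/1026169 - 2177280/1026169 = 0; e2345: -1935360/1026169 + 1935360/1026169 = 0 — confirming B is simple. So B^2 = -4/25.
B^2 = -4/25 — the series telescopes trigonometrically here: l = 2/5, alpha*l = pi/4, so exp(alpha B) = cos(pi/4) + (sin(pi/4)/(2/5))*B = sqrt(2)/2 + (5*sqrt(2)/4)*B.
Answer: sqrt(2)/2 + 3780*sqrt(2)/1013*e13 - 1620*sqrt(2)/1013*e14 - 3360*sqrt(2)/1013*e23 + 1440*sqrt(2)/1013*e24 - 3163*sqrt(2)/2026*e34 - 1050*sqrt(2)/1013*e35 + 450*sqrt(2)/1013*e45


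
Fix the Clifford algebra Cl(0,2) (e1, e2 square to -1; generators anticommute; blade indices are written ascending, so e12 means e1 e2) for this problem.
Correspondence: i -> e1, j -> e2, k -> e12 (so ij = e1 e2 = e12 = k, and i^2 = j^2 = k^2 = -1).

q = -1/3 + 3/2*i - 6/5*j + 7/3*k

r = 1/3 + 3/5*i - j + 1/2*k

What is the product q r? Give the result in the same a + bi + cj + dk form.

In blades: q = -1/3 + 3/2*e1 - 6/5*e2 + 7/3*e12, r = 1/3 + 3/5*e1 - e2 + 1/2*e12.
Distribute q over r term by term (generator squares from the signature, products reordered to ascending indices): (-1/3)*r = -1/9 - 1/5*e1 + 1/3*e2 - 1/6*e12; (3/2*e1)*r = -9/10 + 1/2*e1 - 3/4*e2 - 3/2*e12; (-6/5*e2)*r = -6/5 - 3/5*e1 - 2/5*e2 + 18/25*e12; (7/3*e12)*r = -7/6 + 7/3*e1 + 7/5*e2 + 7/9*e12.
Sum: -152/45 + 61/30*e1 + 7/12*e2 - 38/225*e12; translating back through the correspondence:
Answer: -152/45 + 61/30*i + 7/12*j - 38/225*k


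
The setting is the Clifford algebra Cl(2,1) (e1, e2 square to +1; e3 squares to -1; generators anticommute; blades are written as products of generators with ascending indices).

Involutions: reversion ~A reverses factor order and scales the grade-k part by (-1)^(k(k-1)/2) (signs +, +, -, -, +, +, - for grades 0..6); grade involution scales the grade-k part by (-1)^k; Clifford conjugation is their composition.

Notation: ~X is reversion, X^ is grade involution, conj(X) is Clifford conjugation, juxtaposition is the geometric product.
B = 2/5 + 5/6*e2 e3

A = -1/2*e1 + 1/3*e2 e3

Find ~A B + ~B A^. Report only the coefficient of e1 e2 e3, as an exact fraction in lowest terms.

first term: -5/18 - 1/5*e1 - 2/15*e2 e3 - 5/12*e1 e2 e3
second term: -5/18 + 1/5*e1 + 2/15*e2 e3 - 5/12*e1 e2 e3
Answer: -5/6


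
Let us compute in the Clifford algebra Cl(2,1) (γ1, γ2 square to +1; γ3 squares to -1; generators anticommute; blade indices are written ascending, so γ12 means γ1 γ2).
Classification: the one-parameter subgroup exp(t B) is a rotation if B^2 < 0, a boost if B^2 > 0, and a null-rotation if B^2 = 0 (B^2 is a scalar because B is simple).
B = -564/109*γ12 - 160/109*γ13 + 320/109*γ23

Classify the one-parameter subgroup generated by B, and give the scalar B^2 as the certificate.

B^2 term by term: the squares give (-564/109)^2*(γ12)^2 + (-160/109)^2*(γ13)^2 + (320/109)^2*(γ23)^2 = 318096/11881*(-1) + 25600/11881*(+1) + 102400/11881*(+1) = -16 (each basis 2-blade squares to minus the product of its generators' squares); cross terms between blades sharing an index anticommute and cancel. So B^2 = -16.
Answer: rotation, certificate B^2 = -16. B^2 = -16 is basis-independent, so its sign is the whole story.


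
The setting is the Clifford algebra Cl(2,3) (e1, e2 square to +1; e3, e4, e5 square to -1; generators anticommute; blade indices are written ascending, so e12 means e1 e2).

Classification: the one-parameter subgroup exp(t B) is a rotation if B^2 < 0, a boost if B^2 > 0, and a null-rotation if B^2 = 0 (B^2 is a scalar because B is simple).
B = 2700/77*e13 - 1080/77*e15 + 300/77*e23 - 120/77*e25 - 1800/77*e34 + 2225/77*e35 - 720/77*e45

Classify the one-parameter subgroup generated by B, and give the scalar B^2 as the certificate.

B^2 term by term: the squares give (2700/77)^2*(e13)^2 + (-1080/77)^2*(e15)^2 + (300/77)^2*(e23)^2 + (-120/77)^2*(e25)^2 + (-1800/77)^2*(e34)^2 + (2225/77)^2*(e35)^2 + (-720/77)^2*(e45)^2 = 7290000/5929*(+1) + 1166400/5929*(+1) + 90000/5929*(+1) + 14400/5929*(+1) + 3240000/5929*(-1) + 4950625/5929*(-1) + 518400/5929*(-1) = -25 (each basis 2-blade squares to minus the product of its generators' squares); cross terms between blades sharing an index anticommute and cancel; the commuting (index-disjoint) pairs give grade-4 terms 2*c*c'*(blade product), which cancel blade by blade — e1235: 648000/5929 - 648000/5929 = 0; e1345: -3888000/5929 + 3888000/5929 = 0; e2345: -432000/5929 + 432000/5929 = 0 — confirming B is simple. So B^2 = -25.
Answer: rotation, certificate B^2 = -25. Certificate logic: -25 is a conjugation-invariant scalar, so its sign fixes rotation versus boost versus null-rotation outright.


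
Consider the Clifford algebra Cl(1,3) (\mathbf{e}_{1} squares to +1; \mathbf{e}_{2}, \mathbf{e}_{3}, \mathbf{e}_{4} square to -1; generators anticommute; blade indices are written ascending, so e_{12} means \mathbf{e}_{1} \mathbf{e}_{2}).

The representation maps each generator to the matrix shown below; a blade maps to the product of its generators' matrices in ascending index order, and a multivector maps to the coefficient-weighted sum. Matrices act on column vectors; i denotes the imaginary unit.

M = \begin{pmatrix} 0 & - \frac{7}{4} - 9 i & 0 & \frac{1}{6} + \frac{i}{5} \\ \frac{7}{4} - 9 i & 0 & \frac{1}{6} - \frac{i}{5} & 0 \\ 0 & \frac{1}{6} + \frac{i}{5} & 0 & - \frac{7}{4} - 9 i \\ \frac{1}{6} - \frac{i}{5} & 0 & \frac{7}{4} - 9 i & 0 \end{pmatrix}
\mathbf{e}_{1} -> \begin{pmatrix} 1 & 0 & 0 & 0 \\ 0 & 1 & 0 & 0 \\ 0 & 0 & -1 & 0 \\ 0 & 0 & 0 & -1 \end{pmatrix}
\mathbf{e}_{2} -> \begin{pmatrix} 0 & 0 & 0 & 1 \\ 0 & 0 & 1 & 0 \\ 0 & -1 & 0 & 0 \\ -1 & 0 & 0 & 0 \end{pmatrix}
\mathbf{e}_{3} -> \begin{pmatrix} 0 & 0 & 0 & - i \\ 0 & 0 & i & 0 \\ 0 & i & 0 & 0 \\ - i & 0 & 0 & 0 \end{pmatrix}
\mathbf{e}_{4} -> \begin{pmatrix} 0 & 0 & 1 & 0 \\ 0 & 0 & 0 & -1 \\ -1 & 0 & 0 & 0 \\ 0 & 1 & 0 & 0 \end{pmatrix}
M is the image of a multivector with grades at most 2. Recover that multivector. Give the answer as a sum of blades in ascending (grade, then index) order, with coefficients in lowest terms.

Method: the blade images are trace-orthogonal — tr(rho(e_A) rho(e_B)^-1) = 4 if A = B and 0 otherwise — and rho(e_A)^-1 = (e_A)^2 * rho(e_A) with (e_A)^2 = +1 or -1, so the coefficient of e_A in the preimage is (e_A)^2 * tr(M rho(e_A))/4.
Nonzero projections over blades of grade <= 2: e_{12}: (e_{12})^2 = +1, tr(M rho(e_{12})) = \frac{2}{3}, coefficient \frac{1}{6}; e_{13}: (e_{13})^2 = +1, tr(M rho(e_{13})) = - \frac{4}{5}, coefficient -\frac{1}{5}; e_{24}: (e_{24})^2 = -1, tr(M rho(e_{24})) = 7, coefficient -\frac{7}{4}; e_{34}: (e_{34})^2 = -1, tr(M rho(e_{34})) = -36, coefficient 9. Every other blade of grade <= 2 projects to 0.
Answer: \frac{1}{6} e_{12} - \frac{1}{5} e_{13} - \frac{7}{4} e_{24} + 9 e_{34}


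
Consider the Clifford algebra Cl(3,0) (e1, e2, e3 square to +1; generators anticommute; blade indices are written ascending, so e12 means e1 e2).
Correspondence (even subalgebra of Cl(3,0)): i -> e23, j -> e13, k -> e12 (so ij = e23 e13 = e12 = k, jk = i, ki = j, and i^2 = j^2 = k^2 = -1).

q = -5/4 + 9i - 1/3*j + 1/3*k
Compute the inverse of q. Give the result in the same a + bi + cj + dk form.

In blades: q = -5/4 + 1/3*e12 - 1/3*e13 + 9*e23.
With qbar = -5/4 - 1/3*e12 + 1/3*e13 - 9*e23 (scalar fixed, mapped units negated), q qbar = 11921/144 (the sum of squared coefficients), so q^-1 = qbar / (11921/144) = -180/11921 - 48/11921*e12 + 48/11921*e13 - 1296/11921*e23; translating back:
Answer: -180/11921 - 1296/11921*i + 48/11921*j - 48/11921*k


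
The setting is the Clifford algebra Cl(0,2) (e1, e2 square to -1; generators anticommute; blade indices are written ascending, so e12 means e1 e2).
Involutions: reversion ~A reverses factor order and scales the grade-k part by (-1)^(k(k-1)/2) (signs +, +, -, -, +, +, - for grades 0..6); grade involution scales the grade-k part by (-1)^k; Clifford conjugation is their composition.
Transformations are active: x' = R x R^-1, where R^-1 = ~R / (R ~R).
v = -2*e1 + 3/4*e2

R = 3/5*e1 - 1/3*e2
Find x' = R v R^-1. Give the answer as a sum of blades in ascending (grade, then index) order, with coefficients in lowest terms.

~R = 3/5*e1 - 1/3*e2, and R ~R = -106/225, so R^-1 = ~R / (-106/225).
R v = 29/20 - 13/60*e12
Answer: -359/212*e1 + 69/53*e2


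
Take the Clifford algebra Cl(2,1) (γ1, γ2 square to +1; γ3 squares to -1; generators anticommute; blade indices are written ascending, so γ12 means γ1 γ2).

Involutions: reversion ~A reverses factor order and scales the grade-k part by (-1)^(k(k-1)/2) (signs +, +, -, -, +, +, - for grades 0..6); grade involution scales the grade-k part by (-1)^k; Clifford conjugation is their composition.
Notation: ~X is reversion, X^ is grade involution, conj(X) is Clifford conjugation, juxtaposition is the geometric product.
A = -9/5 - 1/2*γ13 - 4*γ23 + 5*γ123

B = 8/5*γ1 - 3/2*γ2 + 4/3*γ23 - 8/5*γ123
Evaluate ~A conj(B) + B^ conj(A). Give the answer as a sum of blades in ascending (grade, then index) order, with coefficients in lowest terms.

first term: 8/3 + 236/75*γ1 - 19/10*γ2 - 26/5*γ3 - 2/3*γ12 + 15/2*γ13 + 52/5*γ23 - 427/100*γ123
second term: 40/3 + 1196/75*γ1 - 7/2*γ2 + 26/5*γ3 - 2/3*γ12 - 15/2*γ13 - 52/5*γ23 - 1003/100*γ123
Answer: 16 + 1432/75*γ1 - 27/5*γ2 - 4/3*γ12 - 143/10*γ123


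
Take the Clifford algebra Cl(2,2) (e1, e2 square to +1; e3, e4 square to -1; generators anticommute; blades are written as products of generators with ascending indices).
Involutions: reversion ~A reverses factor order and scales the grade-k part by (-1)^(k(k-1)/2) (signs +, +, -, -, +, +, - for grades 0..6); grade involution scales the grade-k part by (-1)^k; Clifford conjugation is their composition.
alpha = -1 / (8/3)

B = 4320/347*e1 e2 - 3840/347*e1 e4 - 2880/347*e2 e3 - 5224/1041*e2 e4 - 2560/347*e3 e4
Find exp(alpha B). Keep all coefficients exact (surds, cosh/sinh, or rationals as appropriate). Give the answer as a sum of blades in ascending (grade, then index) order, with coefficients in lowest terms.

B^2 term by term: the squares give (4320/347)^2*(e1 e2)^2 + (-3840/347)^2*(e1 e4)^2 + (-2880/347)^2*(e2 e3)^2 + (-5224/1041)^2*(e2 e4)^2 + (-2560/347)^2*(e3 e4)^2 = 18662400/120409*(-1) + 14745600/120409*(+1) + 8294400/120409*(+1) + 27290176/1083681*(+1) + 6553600/120409*(-1) = 64/9 (each basis 2-blade squares to minus the product of its generators' squares); cross terms between blades sharing an index anticommute and cancel; the commuting (index-disjoint) pairs give grade-4 terms 2*c*c'*(blade product), which cancel blade by blade — e1 e2 e3 e4: -22118400/120409 + 22118400/120409 = 0 — confirming B is simple. So B^2 = 64/9.
B^2 = 64/9 — B^2 > 0, so the exponential closes hyperbolically: l = 8/3, alpha*l = -1, so exp(alpha B) = cosh(-1) + (sinh(-1)/(8/3))*B = cosh(1) + (-3*sinh(1)/8)*B.
Answer: cosh(1) - 1620*sinh(1)/347*e1 e2 + 1440*sinh(1)/347*e1 e4 + 1080*sinh(1)/347*e2 e3 + 653*sinh(1)/347*e2 e4 + 960*sinh(1)/347*e3 e4


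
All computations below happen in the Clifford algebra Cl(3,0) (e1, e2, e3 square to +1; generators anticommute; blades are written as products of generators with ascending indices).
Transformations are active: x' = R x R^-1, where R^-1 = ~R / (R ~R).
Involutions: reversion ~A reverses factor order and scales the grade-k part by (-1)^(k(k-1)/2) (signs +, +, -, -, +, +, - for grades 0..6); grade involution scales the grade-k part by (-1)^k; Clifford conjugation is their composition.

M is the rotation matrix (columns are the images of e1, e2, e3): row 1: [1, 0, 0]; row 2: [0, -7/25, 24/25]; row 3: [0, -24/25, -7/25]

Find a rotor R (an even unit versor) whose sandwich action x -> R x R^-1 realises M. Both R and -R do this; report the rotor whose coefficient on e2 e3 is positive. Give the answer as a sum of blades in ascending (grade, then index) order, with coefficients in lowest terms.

Method: write R = a + b12*e1 e2 + b13*e1 e3 + b23*e2 e3 with a^2 + b12^2 + b13^2 + b23^2 = 1 (so R^-1 = ~R). Expanding the columns R e_j ~R gives tr M = 4a^2 - 1 and, from the antisymmetric part, M21 - M12 = -4a*b12, M13 - M31 = 4a*b13, M32 - M23 = -4a*b23.
Here tr M = 11/25, so a^2 = (1 + tr M)/4 = 9/25 and a = ±3/5. Taking a = 3/5: M21 - M12 = 0, M13 - M31 = 0, M32 - M23 = -48/25, giving b12 = 0, b13 = 0, b23 = 4/5, i.e. R = 3/5 + 4/5*e2 e3.
Its e2 e3 coefficient is already positive.
Answer: 3/5 + 4/5*e2 e3. Note: both R and -R realise this M (trace 11/25); the covering map identifies them, and the e2 e3-coefficient sign is the tie-breaker.


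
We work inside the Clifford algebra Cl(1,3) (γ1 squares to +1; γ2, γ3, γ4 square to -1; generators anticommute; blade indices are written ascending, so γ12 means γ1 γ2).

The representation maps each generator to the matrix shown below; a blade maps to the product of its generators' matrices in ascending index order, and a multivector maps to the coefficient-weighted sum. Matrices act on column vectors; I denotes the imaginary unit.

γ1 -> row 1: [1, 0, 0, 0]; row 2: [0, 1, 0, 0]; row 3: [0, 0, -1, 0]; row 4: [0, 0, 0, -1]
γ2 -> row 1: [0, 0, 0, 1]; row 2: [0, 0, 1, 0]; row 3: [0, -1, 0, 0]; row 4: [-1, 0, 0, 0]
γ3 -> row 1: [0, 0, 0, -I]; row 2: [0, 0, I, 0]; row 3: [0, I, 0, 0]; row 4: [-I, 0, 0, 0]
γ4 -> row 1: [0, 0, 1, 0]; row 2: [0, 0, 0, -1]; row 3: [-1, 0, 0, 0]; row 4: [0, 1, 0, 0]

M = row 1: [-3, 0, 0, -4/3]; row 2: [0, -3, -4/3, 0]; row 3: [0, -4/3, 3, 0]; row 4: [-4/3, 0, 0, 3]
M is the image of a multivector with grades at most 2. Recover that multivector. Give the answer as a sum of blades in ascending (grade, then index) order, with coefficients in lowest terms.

Method: the blade images are trace-orthogonal — tr(rho(e_A) rho(e_B)^-1) = 4 if A = B and 0 otherwise — and rho(e_A)^-1 = (e_A)^2 * rho(e_A) with (e_A)^2 = +1 or -1, so the coefficient of e_A in the preimage is (e_A)^2 * tr(M rho(e_A))/4.
Nonzero projections over blades of grade <= 2: γ1: (γ1)^2 = +1, tr(M rho(γ1)) = -12, coefficient -3; γ12: (γ12)^2 = +1, tr(M rho(γ12)) = -16/3, coefficient -4/3. Every other blade of grade <= 2 projects to 0.
Answer: -3*γ1 - 4/3*γ12


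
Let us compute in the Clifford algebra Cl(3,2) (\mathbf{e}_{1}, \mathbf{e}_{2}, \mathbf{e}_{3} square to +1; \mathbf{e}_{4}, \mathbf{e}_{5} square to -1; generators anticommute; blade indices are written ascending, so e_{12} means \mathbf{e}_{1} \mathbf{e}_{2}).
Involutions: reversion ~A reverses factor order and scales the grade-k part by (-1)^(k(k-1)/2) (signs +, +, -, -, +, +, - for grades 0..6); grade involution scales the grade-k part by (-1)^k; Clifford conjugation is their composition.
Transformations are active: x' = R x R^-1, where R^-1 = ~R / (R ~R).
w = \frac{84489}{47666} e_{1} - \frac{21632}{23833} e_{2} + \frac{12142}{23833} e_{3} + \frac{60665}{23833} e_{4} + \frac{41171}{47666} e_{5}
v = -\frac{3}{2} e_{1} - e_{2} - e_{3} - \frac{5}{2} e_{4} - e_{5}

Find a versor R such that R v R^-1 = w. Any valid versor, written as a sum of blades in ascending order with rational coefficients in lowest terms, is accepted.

R = v + w = \frac{6495}{23833} e_{1} - \frac{45465}{23833} e_{2} - \frac{11691}{23833} e_{3} + \frac{2165}{47666} e_{4} - \frac{6495}{47666} e_{5} works: the equal norms (-3) guarantee its sandwich swaps v into w.
Answer: \frac{6495}{23833} e_{1} - \frac{45465}{23833} e_{2} - \frac{11691}{23833} e_{3} + \frac{2165}{47666} e_{4} - \frac{6495}{47666} e_{5}


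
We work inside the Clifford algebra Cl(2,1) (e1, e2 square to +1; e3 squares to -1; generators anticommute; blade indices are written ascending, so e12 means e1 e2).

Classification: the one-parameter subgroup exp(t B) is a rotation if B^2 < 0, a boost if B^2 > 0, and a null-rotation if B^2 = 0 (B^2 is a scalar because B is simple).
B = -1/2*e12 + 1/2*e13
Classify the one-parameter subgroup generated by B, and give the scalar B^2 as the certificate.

B^2 term by term: the squares give (-1/2)^2*(e12)^2 + (1/2)^2*(e13)^2 = 1/4*(-1) + 1/4*(+1) = 0 (each basis 2-blade squares to minus the product of its generators' squares); cross terms between blades sharing an index anticommute and cancel. So B^2 = 0.
Answer: null-rotation, certificate B^2 = 0. The class reads off the invariant scalar 0 directly.


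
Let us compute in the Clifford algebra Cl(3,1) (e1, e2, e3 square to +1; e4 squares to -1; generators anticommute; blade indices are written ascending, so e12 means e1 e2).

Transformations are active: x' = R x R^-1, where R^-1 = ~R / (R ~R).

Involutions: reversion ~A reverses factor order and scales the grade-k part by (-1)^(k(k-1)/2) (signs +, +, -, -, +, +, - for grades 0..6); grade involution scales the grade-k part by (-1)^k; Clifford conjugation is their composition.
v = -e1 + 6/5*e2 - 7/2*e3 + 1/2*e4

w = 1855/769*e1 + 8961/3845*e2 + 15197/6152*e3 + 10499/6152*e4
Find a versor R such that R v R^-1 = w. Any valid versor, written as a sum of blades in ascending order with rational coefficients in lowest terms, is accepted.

Why this works: both vectors square to 361/25, so q(v) = q(w) and R = v + w = 1086/769*e1 + 2715/769*e2 - 6335/6152*e3 + 13575/6152*e4 carries v to w — its own direction survives, the complement (v - w)/2 flips.
Answer: 1086/769*e1 + 2715/769*e2 - 6335/6152*e3 + 13575/6152*e4


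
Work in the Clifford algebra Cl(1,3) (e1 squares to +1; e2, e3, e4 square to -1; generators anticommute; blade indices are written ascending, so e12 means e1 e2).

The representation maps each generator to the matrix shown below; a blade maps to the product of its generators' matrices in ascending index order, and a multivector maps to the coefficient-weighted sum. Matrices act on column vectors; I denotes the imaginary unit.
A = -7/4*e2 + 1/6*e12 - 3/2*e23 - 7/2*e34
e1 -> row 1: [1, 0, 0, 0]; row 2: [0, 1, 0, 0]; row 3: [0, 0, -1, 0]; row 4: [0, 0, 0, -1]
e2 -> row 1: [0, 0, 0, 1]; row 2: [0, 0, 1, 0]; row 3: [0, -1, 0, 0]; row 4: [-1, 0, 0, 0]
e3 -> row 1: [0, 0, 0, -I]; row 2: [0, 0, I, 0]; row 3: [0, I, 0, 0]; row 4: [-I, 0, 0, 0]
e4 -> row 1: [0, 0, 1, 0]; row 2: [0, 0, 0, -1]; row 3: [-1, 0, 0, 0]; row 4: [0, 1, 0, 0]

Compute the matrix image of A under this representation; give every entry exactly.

Bivector images (products of the table entries): rho(e12) = rho(e1)rho(e2) = row 1: [0, 0, 0, 1]; row 2: [0, 0, 1, 0]; row 3: [0, 1, 0, 0]; row 4: [1, 0, 0, 0]; rho(e23) = rho(e2)rho(e3) = row 1: [-I, 0, 0, 0]; row 2: [0, I, 0, 0]; row 3: [0, 0, -I, 0]; row 4: [0, 0, 0, I]; rho(e34) = rho(e3)rho(e4) = row 1: [0, -I, 0, 0]; row 2: [-I, 0, 0, 0]; row 3: [0, 0, 0, -I]; row 4: [0, 0, -I, 0].
M = (-7/4)*rho(e2) + (1/6)*rho(e12) + (-3/2)*rho(e23) + (-7/2)*rho(e34), summed entrywise:
Answer: row 1: [3*I/2, 7*I/2, 0, -19/12]; row 2: [7*I/2, -3*I/2, -19/12, 0]; row 3: [0, 23/12, 3*I/2, 7*I/2]; row 4: [23/12, 0, 7*I/2, -3*I/2]
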